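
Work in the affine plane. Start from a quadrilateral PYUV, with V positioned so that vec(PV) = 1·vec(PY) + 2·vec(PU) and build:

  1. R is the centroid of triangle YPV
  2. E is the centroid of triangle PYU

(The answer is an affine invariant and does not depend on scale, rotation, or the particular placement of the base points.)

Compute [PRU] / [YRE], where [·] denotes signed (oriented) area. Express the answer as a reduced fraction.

[PRU]:[YRE] = 2

Set P = (0, 0), Y = (1, 0), U = (0, 1), V = (1, 2); any affine frame gives the same invariant.
1. R is the centroid of triangle YPV ⇒ R = (2/3, 2/3)
2. E is the centroid of triangle PYU ⇒ E = (1/3, 1/3)
2·[PRU] = 2/3, 2·[YRE] = 1/3
[PRU]:[YRE] = 2/3:1/3 = 2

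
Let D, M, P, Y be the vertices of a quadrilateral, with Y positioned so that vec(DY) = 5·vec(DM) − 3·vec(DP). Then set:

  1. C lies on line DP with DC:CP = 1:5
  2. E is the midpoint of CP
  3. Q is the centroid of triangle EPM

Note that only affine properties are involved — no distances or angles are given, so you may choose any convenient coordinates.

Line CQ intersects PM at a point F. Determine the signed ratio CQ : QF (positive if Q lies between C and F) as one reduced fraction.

Choose coordinates D = (0, 0), M = (1, 0), P = (0, 1), Y = (5, -3).
1. C lies on line DP with DC:CP = 1:5 ⇒ C = (0, 1/6)
2. E is the midpoint of CP ⇒ E = (0, 7/12)
3. Q is the centroid of triangle EPM ⇒ Q = (1/3, 19/36)
line CQ meets PM at F = (2/5, 3/5)
Q = C + t·(F−C) with t = 5/6, so CQ:QF = 5/6:1/6

CQ:QF = 5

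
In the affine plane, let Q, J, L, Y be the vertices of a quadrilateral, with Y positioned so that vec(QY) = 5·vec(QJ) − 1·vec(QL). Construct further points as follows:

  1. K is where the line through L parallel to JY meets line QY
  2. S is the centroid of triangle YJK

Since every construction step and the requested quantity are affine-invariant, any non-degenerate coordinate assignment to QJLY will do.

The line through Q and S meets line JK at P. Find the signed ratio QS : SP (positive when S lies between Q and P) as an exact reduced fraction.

Choose coordinates Q = (0, 0), J = (1, 0), L = (0, 1), Y = (5, -1).
1. K is where the line through L parallel to JY meets line QY ⇒ K = (20, -4)
2. S is the centroid of triangle YJK ⇒ S = (26/3, -5/3)
line QS meets JK at P = (104/9, -20/9)
S = Q + t·(P−Q) with t = 3/4, so QS:SP = 3/4:1/4

QS:SP = 3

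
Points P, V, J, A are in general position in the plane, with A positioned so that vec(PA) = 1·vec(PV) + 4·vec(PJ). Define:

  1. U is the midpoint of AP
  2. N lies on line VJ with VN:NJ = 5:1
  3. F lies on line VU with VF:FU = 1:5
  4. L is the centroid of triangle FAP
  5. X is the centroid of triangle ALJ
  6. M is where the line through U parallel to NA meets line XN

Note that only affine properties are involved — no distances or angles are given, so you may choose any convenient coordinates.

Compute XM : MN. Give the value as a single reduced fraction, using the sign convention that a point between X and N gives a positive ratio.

XM:MN = 5/18

Choose coordinates P = (0, 0), V = (1, 0), J = (0, 1), A = (1, 4).
1. U is the midpoint of AP ⇒ U = (1/2, 2)
2. N lies on line VJ with VN:NJ = 5:1 ⇒ N = (1/6, 5/6)
3. F lies on line VU with VF:FU = 1:5 ⇒ F = (11/12, 1/3)
4. L is the centroid of triangle FAP ⇒ L = (23/36, 13/9)
5. X is the centroid of triangle ALJ ⇒ X = (59/108, 58/27)
6. M is where the line through U parallel to NA meets line XN ⇒ M = (32/69, 257/138)
M = X + t·(N−X) with t = 5/23, so XM:MN = t:(1−t) = 5/23:18/23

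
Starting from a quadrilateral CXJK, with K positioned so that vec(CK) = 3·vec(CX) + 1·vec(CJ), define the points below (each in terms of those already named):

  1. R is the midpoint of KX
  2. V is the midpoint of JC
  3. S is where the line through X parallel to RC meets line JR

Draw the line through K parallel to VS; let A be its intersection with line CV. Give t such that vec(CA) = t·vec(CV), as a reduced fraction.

Work in coordinates with C = (0, 0), X = (1, 0), J = (0, 1), K = (3, 1).
1. R is the midpoint of KX ⇒ R = (2, 1/2)
2. V is the midpoint of JC ⇒ V = (0, 1/2)
3. S is where the line through X parallel to RC meets line JR ⇒ S = (5/2, 3/8)
through K parallel to VS: direction (5/2, -1/8); meets CV at A = (0, 23/20)
A = C + t·(V−C) with t = 23/10

t = 23/10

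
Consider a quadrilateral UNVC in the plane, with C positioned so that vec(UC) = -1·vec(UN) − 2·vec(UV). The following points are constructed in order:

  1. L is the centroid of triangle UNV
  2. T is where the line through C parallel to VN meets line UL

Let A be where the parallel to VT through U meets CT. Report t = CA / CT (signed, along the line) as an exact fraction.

Choose coordinates U = (0, 0), N = (1, 0), V = (0, 1), C = (-1, -2).
1. L is the centroid of triangle UNV ⇒ L = (1/3, 1/3)
2. T is where the line through C parallel to VN meets line UL ⇒ T = (-3/2, -3/2)
through U parallel to VT: direction (-3/2, -5/2); meets CT at A = (-9/8, -15/8)
A = C + t·(T−C) with t = 1/4

t = 1/4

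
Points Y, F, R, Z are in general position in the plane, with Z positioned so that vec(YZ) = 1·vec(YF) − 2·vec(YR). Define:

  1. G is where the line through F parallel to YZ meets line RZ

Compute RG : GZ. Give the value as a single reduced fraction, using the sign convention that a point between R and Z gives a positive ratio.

Set Y = (0, 0), F = (1, 0), R = (0, 1), Z = (1, -2); any affine frame gives the same invariant.
1. G is where the line through F parallel to YZ meets line RZ ⇒ G = (-1, 4)
G = R + t·(Z−R) with t = -1, so RG:GZ = t:(1−t) = -1:2

RG:GZ = -1/2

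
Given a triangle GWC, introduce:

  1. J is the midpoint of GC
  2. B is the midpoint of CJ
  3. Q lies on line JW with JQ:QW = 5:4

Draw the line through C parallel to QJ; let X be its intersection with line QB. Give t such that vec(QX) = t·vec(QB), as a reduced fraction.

t = 2

Work in coordinates with G = (0, 0), W = (1, 0), C = (0, 1).
1. J is the midpoint of GC ⇒ J = (0, 1/2)
2. B is the midpoint of CJ ⇒ B = (0, 3/4)
3. Q lies on line JW with JQ:QW = 5:4 ⇒ Q = (5/9, 2/9)
through C parallel to QJ: direction (-5/9, 5/18); meets QB at X = (-5/9, 23/18)
X = Q + t·(B−Q) with t = 2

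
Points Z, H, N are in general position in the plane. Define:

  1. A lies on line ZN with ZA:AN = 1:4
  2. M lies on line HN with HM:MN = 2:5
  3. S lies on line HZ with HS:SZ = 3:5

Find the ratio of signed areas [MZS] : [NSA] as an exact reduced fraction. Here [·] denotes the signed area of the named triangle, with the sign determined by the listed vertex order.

Assign Z = (0, 0), H = (1, 0), N = (0, 1) — the answer is frame-independent, so this choice is without loss of generality.
1. A lies on line ZN with ZA:AN = 1:4 ⇒ A = (0, 1/5)
2. M lies on line HN with HM:MN = 2:5 ⇒ M = (5/7, 2/7)
3. S lies on line HZ with HS:SZ = 3:5 ⇒ S = (5/8, 0)
2·[MZS] = 5/28, 2·[NSA] = -1/2
[MZS]:[NSA] = 5/28:-1/2 = -5/14

[MZS]:[NSA] = -5/14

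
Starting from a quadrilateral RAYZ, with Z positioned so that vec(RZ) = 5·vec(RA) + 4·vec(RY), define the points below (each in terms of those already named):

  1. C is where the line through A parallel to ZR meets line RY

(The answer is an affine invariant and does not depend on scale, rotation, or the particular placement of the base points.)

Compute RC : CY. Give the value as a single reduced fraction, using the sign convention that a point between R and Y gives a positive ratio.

RC:CY = -4/9

Set R = (0, 0), A = (1, 0), Y = (0, 1), Z = (5, 4); any affine frame gives the same invariant.
1. C is where the line through A parallel to ZR meets line RY ⇒ C = (0, -4/5)
C = R + t·(Y−R) with t = -4/5, so RC:CY = t:(1−t) = -4/5:9/5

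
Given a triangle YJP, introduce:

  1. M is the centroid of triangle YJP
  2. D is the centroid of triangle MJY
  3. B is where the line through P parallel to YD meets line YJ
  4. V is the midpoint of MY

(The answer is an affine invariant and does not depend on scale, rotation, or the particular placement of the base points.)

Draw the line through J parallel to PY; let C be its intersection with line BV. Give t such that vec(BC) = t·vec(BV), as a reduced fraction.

Set Y = (0, 0), J = (1, 0), P = (0, 1); any affine frame gives the same invariant.
1. M is the centroid of triangle YJP ⇒ M = (1/3, 1/3)
2. D is the centroid of triangle MJY ⇒ D = (4/9, 1/9)
3. B is where the line through P parallel to YD meets line YJ ⇒ B = (-4, 0)
4. V is the midpoint of MY ⇒ V = (1/6, 1/6)
through J parallel to PY: direction (0, -1); meets BV at C = (1, 1/5)
C = B + t·(V−B) with t = 6/5

t = 6/5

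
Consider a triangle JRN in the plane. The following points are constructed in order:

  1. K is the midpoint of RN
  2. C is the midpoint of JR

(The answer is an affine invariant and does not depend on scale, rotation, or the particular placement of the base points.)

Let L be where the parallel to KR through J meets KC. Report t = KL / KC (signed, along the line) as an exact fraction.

t = 2

Choose coordinates J = (0, 0), R = (1, 0), N = (0, 1).
1. K is the midpoint of RN ⇒ K = (1/2, 1/2)
2. C is the midpoint of JR ⇒ C = (1/2, 0)
through J parallel to KR: direction (1/2, -1/2); meets KC at L = (1/2, -1/2)
L = K + t·(C−K) with t = 2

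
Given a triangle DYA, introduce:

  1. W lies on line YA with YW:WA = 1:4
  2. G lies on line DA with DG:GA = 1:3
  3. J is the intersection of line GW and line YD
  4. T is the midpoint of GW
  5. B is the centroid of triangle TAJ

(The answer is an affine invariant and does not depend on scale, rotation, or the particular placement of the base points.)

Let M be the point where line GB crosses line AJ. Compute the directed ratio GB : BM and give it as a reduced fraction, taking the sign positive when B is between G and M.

GB:BM = 7/3

Assign D = (0, 0), Y = (1, 0), A = (0, 1) — the answer is frame-independent, so this choice is without loss of generality.
1. W lies on line YA with YW:WA = 1:4 ⇒ W = (4/5, 1/5)
2. G lies on line DA with DG:GA = 1:3 ⇒ G = (0, 1/4)
3. J is the intersection of line GW and line YD ⇒ J = (4, 0)
4. T is the midpoint of GW ⇒ T = (2/5, 9/40)
5. B is the centroid of triangle TAJ ⇒ B = (22/15, 49/120)
line GB meets AJ at M = (44/21, 10/21)
B = G + t·(M−G) with t = 7/10, so GB:BM = 7/10:3/10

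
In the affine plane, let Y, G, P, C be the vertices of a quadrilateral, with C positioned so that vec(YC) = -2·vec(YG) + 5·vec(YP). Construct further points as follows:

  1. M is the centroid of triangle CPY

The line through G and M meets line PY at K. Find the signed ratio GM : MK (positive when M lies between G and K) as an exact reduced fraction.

GM:MK = -5/2

Work in coordinates with Y = (0, 0), G = (1, 0), P = (0, 1), C = (-2, 5).
1. M is the centroid of triangle CPY ⇒ M = (-2/3, 2)
line GM meets PY at K = (0, 6/5)
M = G + t·(K−G) with t = 5/3, so GM:MK = 5/3:-2/3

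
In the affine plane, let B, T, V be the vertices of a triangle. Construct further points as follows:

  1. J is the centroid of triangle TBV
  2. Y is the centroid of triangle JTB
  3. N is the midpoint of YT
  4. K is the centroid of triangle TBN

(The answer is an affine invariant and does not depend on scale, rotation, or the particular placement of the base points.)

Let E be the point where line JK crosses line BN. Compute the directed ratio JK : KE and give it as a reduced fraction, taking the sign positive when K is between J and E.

Set B = (0, 0), T = (1, 0), V = (0, 1); any affine frame gives the same invariant.
1. J is the centroid of triangle TBV ⇒ J = (1/3, 1/3)
2. Y is the centroid of triangle JTB ⇒ Y = (4/9, 1/9)
3. N is the midpoint of YT ⇒ N = (13/18, 1/18)
4. K is the centroid of triangle TBN ⇒ K = (31/54, 1/54)
line JK meets BN at E = (5/9, 5/117)
K = J + t·(E−J) with t = 13/12, so JK:KE = 13/12:-1/12

JK:KE = -13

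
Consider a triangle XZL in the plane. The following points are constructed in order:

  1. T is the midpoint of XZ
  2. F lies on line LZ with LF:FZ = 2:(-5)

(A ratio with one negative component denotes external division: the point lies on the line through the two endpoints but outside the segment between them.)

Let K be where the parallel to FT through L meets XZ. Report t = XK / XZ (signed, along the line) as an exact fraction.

Assign X = (0, 0), Z = (1, 0), L = (0, 1) — the answer is frame-independent, so this choice is without loss of generality.
1. T is the midpoint of XZ ⇒ T = (1/2, 0)
2. F lies on line LZ with LF:FZ = 2:(-5) ⇒ F = (-2/3, 5/3)
through L parallel to FT: direction (7/6, -5/3); meets XZ at K = (7/10, 0)
K = X + t·(Z−X) with t = 7/10

t = 7/10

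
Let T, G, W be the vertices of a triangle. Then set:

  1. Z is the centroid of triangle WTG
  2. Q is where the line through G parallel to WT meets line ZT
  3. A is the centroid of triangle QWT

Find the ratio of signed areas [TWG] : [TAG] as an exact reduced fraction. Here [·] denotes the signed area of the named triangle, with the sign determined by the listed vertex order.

[TWG]:[TAG] = 3/2

Assign T = (0, 0), G = (1, 0), W = (0, 1) — the answer is frame-independent, so this choice is without loss of generality.
1. Z is the centroid of triangle WTG ⇒ Z = (1/3, 1/3)
2. Q is where the line through G parallel to WT meets line ZT ⇒ Q = (1, 1)
3. A is the centroid of triangle QWT ⇒ A = (1/3, 2/3)
2·[TWG] = -1, 2·[TAG] = -2/3
[TWG]:[TAG] = -1:-2/3 = 3/2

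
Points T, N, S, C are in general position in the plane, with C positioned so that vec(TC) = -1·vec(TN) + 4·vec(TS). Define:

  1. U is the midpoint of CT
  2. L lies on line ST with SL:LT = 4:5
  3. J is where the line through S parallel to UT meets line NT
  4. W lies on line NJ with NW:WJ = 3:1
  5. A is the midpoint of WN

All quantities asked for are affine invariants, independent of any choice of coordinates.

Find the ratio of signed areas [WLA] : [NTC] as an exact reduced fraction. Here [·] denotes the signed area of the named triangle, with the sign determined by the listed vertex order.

Work in coordinates with T = (0, 0), N = (1, 0), S = (0, 1), C = (-1, 4).
1. U is the midpoint of CT ⇒ U = (-1/2, 2)
2. L lies on line ST with SL:LT = 4:5 ⇒ L = (0, 5/9)
3. J is where the line through S parallel to UT meets line NT ⇒ J = (1/4, 0)
4. W lies on line NJ with NW:WJ = 3:1 ⇒ W = (7/16, 0)
5. A is the midpoint of WN ⇒ A = (23/32, 0)
2·[WLA] = -5/32, 2·[NTC] = -4
[WLA]:[NTC] = -5/32:-4 = 5/128

[WLA]:[NTC] = 5/128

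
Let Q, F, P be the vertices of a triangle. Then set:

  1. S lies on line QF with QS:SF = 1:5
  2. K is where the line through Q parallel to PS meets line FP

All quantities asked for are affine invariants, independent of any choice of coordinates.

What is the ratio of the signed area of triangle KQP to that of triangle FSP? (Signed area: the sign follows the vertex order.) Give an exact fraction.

Work in coordinates with Q = (0, 0), F = (1, 0), P = (0, 1).
1. S lies on line QF with QS:SF = 1:5 ⇒ S = (1/6, 0)
2. K is where the line through Q parallel to PS meets line FP ⇒ K = (-1/5, 6/5)
2·[KQP] = 1/5, 2·[FSP] = -5/6
[KQP]:[FSP] = 1/5:-5/6 = -6/25

[KQP]:[FSP] = -6/25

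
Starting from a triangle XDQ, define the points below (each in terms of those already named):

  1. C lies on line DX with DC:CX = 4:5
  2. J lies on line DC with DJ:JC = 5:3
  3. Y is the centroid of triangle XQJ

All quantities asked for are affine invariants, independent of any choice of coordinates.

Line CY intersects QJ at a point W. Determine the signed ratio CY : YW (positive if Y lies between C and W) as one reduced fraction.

Assign X = (0, 0), D = (1, 0), Q = (0, 1) — the answer is frame-independent, so this choice is without loss of generality.
1. C lies on line DX with DC:CX = 4:5 ⇒ C = (5/9, 0)
2. J lies on line DC with DJ:JC = 5:3 ⇒ J = (13/18, 0)
3. Y is the centroid of triangle XQJ ⇒ Y = (13/54, 1/3)
line CY meets QJ at W = (91/72, -3/4)
Y = C + t·(W−C) with t = -4/9, so CY:YW = -4/9:13/9

CY:YW = -4/13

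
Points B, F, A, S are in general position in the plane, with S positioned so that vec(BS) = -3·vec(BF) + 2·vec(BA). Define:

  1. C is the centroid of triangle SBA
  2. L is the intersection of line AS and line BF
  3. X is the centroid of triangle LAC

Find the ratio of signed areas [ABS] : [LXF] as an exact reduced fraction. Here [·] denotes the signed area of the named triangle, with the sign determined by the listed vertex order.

Set B = (0, 0), F = (1, 0), A = (0, 1), S = (-3, 2); any affine frame gives the same invariant.
1. C is the centroid of triangle SBA ⇒ C = (-1, 1)
2. L is the intersection of line AS and line BF ⇒ L = (3, 0)
3. X is the centroid of triangle LAC ⇒ X = (2/3, 2/3)
2·[ABS] = -3, 2·[LXF] = 4/3
[ABS]:[LXF] = -3:4/3 = -9/4

[ABS]:[LXF] = -9/4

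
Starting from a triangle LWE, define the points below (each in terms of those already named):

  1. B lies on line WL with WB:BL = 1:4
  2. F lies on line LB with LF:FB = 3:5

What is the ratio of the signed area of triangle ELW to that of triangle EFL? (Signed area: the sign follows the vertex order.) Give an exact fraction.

Assign L = (0, 0), W = (1, 0), E = (0, 1) — the answer is frame-independent, so this choice is without loss of generality.
1. B lies on line WL with WB:BL = 1:4 ⇒ B = (4/5, 0)
2. F lies on line LB with LF:FB = 3:5 ⇒ F = (3/10, 0)
2·[ELW] = 1, 2·[EFL] = -3/10
[ELW]:[EFL] = 1:-3/10 = -10/3

[ELW]:[EFL] = -10/3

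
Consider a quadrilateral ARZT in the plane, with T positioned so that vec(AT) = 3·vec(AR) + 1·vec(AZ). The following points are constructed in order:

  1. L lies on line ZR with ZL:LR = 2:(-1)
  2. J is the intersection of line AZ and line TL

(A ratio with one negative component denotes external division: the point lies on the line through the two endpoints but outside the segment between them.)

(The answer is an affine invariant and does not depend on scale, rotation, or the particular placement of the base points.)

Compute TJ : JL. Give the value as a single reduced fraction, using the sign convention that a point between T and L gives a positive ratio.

TJ:JL = -3/2

Choose coordinates A = (0, 0), R = (1, 0), Z = (0, 1), T = (3, 1).
1. L lies on line ZR with ZL:LR = 2:(-1) ⇒ L = (2, -1)
2. J is the intersection of line AZ and line TL ⇒ J = (0, -5)
J = T + t·(L−T) with t = 3, so TJ:JL = t:(1−t) = 3:-2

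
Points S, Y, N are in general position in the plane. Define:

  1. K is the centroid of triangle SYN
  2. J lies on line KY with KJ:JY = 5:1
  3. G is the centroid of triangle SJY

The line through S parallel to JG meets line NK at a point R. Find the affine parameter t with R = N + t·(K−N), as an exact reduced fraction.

Assign S = (0, 0), Y = (1, 0), N = (0, 1) — the answer is frame-independent, so this choice is without loss of generality.
1. K is the centroid of triangle SYN ⇒ K = (1/3, 1/3)
2. J lies on line KY with KJ:JY = 5:1 ⇒ J = (8/9, 1/18)
3. G is the centroid of triangle SJY ⇒ G = (17/27, 1/54)
through S parallel to JG: direction (-7/27, -1/27); meets NK at R = (7/15, 1/15)
R = N + t·(K−N) with t = 7/5

t = 7/5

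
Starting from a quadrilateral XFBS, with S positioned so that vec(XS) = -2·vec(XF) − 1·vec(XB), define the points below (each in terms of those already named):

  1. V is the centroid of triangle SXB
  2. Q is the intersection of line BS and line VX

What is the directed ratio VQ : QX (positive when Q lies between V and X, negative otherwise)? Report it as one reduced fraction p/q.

Choose coordinates X = (0, 0), F = (1, 0), B = (0, 1), S = (-2, -1).
1. V is the centroid of triangle SXB ⇒ V = (-2/3, 0)
2. Q is the intersection of line BS and line VX ⇒ Q = (-1, 0)
Q = V + t·(X−V) with t = -1/2, so VQ:QX = t:(1−t) = -1/2:3/2

VQ:QX = -1/3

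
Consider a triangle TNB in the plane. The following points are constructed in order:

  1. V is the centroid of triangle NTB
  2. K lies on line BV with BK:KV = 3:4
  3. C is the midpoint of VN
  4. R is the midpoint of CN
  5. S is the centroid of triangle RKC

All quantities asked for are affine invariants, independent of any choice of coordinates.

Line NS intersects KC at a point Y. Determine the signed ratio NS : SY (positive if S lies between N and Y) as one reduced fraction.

Assign T = (0, 0), N = (1, 0), B = (0, 1) — the answer is frame-independent, so this choice is without loss of generality.
1. V is the centroid of triangle NTB ⇒ V = (1/3, 1/3)
2. K lies on line BV with BK:KV = 3:4 ⇒ K = (1/7, 5/7)
3. C is the midpoint of VN ⇒ C = (2/3, 1/6)
4. R is the midpoint of CN ⇒ R = (5/6, 1/12)
5. S is the centroid of triangle RKC ⇒ S = (23/42, 9/28)
line NS meets KC at Y = (16/35, 27/70)
S = N + t·(Y−N) with t = 5/6, so NS:SY = 5/6:1/6

NS:SY = 5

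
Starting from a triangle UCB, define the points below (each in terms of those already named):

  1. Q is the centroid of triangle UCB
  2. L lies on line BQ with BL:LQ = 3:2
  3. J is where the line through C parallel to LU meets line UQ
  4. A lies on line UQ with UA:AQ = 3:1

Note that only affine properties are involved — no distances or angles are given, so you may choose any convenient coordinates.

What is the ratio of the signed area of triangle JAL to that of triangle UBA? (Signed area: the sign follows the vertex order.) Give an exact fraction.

Assign U = (0, 0), C = (1, 0), B = (0, 1) — the answer is frame-independent, so this choice is without loss of generality.
1. Q is the centroid of triangle UCB ⇒ Q = (1/3, 1/3)
2. L lies on line BQ with BL:LQ = 3:2 ⇒ L = (1/5, 3/5)
3. J is where the line through C parallel to LU meets line UQ ⇒ J = (3/2, 3/2)
4. A lies on line UQ with UA:AQ = 3:1 ⇒ A = (1/4, 1/4)
2·[JAL] = -1/2, 2·[UBA] = -1/4
[JAL]:[UBA] = -1/2:-1/4 = 2

[JAL]:[UBA] = 2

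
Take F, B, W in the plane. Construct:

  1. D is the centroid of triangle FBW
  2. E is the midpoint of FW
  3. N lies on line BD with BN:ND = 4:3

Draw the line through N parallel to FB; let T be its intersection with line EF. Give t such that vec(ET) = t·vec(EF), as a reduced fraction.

Set F = (0, 0), B = (1, 0), W = (0, 1); any affine frame gives the same invariant.
1. D is the centroid of triangle FBW ⇒ D = (1/3, 1/3)
2. E is the midpoint of FW ⇒ E = (0, 1/2)
3. N lies on line BD with BN:ND = 4:3 ⇒ N = (13/21, 4/21)
through N parallel to FB: direction (1, 0); meets EF at T = (0, 4/21)
T = E + t·(F−E) with t = 13/21

t = 13/21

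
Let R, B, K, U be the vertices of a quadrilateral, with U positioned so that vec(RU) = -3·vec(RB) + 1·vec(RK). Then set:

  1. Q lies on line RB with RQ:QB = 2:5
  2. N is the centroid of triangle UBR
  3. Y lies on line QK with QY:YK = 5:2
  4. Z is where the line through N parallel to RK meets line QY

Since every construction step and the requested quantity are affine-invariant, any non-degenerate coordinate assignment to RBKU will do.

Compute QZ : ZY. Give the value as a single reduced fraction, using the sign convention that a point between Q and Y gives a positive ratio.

QZ:ZY = -14/11

Assign R = (0, 0), B = (1, 0), K = (0, 1), U = (-3, 1) — the answer is frame-independent, so this choice is without loss of generality.
1. Q lies on line RB with RQ:QB = 2:5 ⇒ Q = (2/7, 0)
2. N is the centroid of triangle UBR ⇒ N = (-2/3, 1/3)
3. Y lies on line QK with QY:YK = 5:2 ⇒ Y = (4/49, 5/7)
4. Z is where the line through N parallel to RK meets line QY ⇒ Z = (-2/3, 10/3)
Z = Q + t·(Y−Q) with t = 14/3, so QZ:ZY = t:(1−t) = 14/3:-11/3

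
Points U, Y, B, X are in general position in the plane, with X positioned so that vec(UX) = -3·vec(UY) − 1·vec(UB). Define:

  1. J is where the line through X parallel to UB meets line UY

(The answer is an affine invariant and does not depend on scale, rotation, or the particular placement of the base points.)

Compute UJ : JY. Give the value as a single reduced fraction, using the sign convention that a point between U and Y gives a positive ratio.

Choose coordinates U = (0, 0), Y = (1, 0), B = (0, 1), X = (-3, -1).
1. J is where the line through X parallel to UB meets line UY ⇒ J = (-3, 0)
J = U + t·(Y−U) with t = -3, so UJ:JY = t:(1−t) = -3:4

UJ:JY = -3/4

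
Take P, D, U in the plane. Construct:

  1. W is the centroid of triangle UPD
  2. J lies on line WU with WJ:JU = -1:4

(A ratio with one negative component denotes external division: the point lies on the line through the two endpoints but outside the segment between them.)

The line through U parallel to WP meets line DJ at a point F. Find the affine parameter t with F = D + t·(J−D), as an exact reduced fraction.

t = 3

Assign P = (0, 0), D = (1, 0), U = (0, 1) — the answer is frame-independent, so this choice is without loss of generality.
1. W is the centroid of triangle UPD ⇒ W = (1/3, 1/3)
2. J lies on line WU with WJ:JU = -1:4 ⇒ J = (4/9, 1/9)
through U parallel to WP: direction (-1/3, -1/3); meets DJ at F = (-2/3, 1/3)
F = D + t·(J−D) with t = 3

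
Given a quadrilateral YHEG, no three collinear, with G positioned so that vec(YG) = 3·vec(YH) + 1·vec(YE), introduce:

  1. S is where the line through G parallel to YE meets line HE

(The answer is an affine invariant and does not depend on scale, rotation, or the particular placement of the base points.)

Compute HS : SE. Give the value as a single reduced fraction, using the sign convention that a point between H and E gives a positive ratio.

HS:SE = -2/3

Choose coordinates Y = (0, 0), H = (1, 0), E = (0, 1), G = (3, 1).
1. S is where the line through G parallel to YE meets line HE ⇒ S = (3, -2)
S = H + t·(E−H) with t = -2, so HS:SE = t:(1−t) = -2:3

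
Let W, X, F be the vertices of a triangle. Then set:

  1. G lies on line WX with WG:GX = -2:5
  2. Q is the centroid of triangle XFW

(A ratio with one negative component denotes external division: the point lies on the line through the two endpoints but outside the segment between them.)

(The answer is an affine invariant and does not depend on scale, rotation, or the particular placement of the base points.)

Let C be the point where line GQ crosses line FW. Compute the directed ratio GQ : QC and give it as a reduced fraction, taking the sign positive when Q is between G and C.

Choose coordinates W = (0, 0), X = (1, 0), F = (0, 1).
1. G lies on line WX with WG:GX = -2:5 ⇒ G = (-2/3, 0)
2. Q is the centroid of triangle XFW ⇒ Q = (1/3, 1/3)
line GQ meets FW at C = (0, 2/9)
Q = G + t·(C−G) with t = 3/2, so GQ:QC = 3/2:-1/2

GQ:QC = -3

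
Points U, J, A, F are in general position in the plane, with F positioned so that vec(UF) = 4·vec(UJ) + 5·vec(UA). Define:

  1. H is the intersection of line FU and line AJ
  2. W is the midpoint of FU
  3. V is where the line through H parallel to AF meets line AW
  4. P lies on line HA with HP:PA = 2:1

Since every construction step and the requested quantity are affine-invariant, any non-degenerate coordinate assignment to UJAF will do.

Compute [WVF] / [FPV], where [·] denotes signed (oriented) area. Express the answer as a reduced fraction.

Choose coordinates U = (0, 0), J = (1, 0), A = (0, 1), F = (4, 5).
1. H is the intersection of line FU and line AJ ⇒ H = (4/9, 5/9)
2. W is the midpoint of FU ⇒ W = (2, 5/2)
3. V is where the line through H parallel to AF meets line AW ⇒ V = (32/9, 11/3)
4. P lies on line HA with HP:PA = 2:1 ⇒ P = (4/27, 23/27)
2·[WVF] = 14/9, 2·[FPV] = 800/243
[WVF]:[FPV] = 14/9:800/243 = 189/400

[WVF]:[FPV] = 189/400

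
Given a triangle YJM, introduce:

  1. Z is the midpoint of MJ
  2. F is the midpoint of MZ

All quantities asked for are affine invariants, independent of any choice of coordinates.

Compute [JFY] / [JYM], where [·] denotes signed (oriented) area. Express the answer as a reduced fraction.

[JFY]:[JYM] = -3/4

Work in coordinates with Y = (0, 0), J = (1, 0), M = (0, 1).
1. Z is the midpoint of MJ ⇒ Z = (1/2, 1/2)
2. F is the midpoint of MZ ⇒ F = (1/4, 3/4)
2·[JFY] = 3/4, 2·[JYM] = -1
[JFY]:[JYM] = 3/4:-1 = -3/4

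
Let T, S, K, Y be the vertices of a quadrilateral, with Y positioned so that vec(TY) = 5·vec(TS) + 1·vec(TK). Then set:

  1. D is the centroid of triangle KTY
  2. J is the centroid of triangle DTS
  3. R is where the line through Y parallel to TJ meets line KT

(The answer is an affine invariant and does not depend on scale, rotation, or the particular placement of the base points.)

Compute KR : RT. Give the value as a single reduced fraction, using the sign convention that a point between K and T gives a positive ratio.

KR:RT = -5

Choose coordinates T = (0, 0), S = (1, 0), K = (0, 1), Y = (5, 1).
1. D is the centroid of triangle KTY ⇒ D = (5/3, 2/3)
2. J is the centroid of triangle DTS ⇒ J = (8/9, 2/9)
3. R is where the line through Y parallel to TJ meets line KT ⇒ R = (0, -1/4)
R = K + t·(T−K) with t = 5/4, so KR:RT = t:(1−t) = 5/4:-1/4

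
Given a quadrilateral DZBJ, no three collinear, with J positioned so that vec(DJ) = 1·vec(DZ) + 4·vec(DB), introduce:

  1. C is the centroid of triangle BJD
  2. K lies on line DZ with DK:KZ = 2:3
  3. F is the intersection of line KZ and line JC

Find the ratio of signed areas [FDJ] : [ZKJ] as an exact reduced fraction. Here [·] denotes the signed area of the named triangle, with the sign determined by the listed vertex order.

[FDJ]:[ZKJ] = -5/21

Work in coordinates with D = (0, 0), Z = (1, 0), B = (0, 1), J = (1, 4).
1. C is the centroid of triangle BJD ⇒ C = (1/3, 5/3)
2. K lies on line DZ with DK:KZ = 2:3 ⇒ K = (2/5, 0)
3. F is the intersection of line KZ and line JC ⇒ F = (-1/7, 0)
2·[FDJ] = 4/7, 2·[ZKJ] = -12/5
[FDJ]:[ZKJ] = 4/7:-12/5 = -5/21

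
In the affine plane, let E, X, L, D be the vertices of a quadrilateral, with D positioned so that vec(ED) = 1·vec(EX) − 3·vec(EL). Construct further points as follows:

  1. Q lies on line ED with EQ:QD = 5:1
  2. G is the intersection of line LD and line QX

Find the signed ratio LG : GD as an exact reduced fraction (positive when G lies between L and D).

LG:GD = 16/3

Choose coordinates E = (0, 0), X = (1, 0), L = (0, 1), D = (1, -3).
1. Q lies on line ED with EQ:QD = 5:1 ⇒ Q = (5/6, -5/2)
2. G is the intersection of line LD and line QX ⇒ G = (16/19, -45/19)
G = L + t·(D−L) with t = 16/19, so LG:GD = t:(1−t) = 16/19:3/19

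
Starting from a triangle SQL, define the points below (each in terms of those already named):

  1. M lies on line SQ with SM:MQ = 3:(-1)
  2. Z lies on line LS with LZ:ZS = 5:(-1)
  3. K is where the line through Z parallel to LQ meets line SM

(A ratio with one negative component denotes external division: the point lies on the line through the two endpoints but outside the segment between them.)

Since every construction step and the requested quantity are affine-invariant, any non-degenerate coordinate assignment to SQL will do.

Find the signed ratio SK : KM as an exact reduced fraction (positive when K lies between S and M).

SK:KM = -1/7

Work in coordinates with S = (0, 0), Q = (1, 0), L = (0, 1).
1. M lies on line SQ with SM:MQ = 3:(-1) ⇒ M = (3/2, 0)
2. Z lies on line LS with LZ:ZS = 5:(-1) ⇒ Z = (0, -1/4)
3. K is where the line through Z parallel to LQ meets line SM ⇒ K = (-1/4, 0)
K = S + t·(M−S) with t = -1/6, so SK:KM = t:(1−t) = -1/6:7/6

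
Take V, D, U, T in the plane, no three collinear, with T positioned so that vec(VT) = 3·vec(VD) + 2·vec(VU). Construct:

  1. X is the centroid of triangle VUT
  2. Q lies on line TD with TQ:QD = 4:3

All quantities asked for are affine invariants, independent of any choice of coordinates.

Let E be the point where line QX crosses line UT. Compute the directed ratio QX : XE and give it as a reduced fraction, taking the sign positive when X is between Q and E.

QX:XE = 9/7

Assign V = (0, 0), D = (1, 0), U = (0, 1), T = (3, 2) — the answer is frame-independent, so this choice is without loss of generality.
1. X is the centroid of triangle VUT ⇒ X = (1, 1)
2. Q lies on line TD with TQ:QD = 4:3 ⇒ Q = (13/7, 6/7)
line QX meets UT at E = (1/3, 10/9)
X = Q + t·(E−Q) with t = 9/16, so QX:XE = 9/16:7/16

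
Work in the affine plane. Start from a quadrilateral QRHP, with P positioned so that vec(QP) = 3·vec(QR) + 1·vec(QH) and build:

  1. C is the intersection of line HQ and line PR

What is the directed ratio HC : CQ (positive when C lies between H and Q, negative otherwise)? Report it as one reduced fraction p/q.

HC:CQ = -3

Assign Q = (0, 0), R = (1, 0), H = (0, 1), P = (3, 1) — the answer is frame-independent, so this choice is without loss of generality.
1. C is the intersection of line HQ and line PR ⇒ C = (0, -1/2)
C = H + t·(Q−H) with t = 3/2, so HC:CQ = t:(1−t) = 3/2:-1/2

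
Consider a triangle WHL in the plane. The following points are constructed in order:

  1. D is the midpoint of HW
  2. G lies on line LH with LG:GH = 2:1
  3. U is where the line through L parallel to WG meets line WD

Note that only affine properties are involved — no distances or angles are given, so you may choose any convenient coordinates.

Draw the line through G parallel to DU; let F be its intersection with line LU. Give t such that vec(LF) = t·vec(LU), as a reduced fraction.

t = 2/3

Assign W = (0, 0), H = (1, 0), L = (0, 1) — the answer is frame-independent, so this choice is without loss of generality.
1. D is the midpoint of HW ⇒ D = (1/2, 0)
2. G lies on line LH with LG:GH = 2:1 ⇒ G = (2/3, 1/3)
3. U is where the line through L parallel to WG meets line WD ⇒ U = (-2, 0)
through G parallel to DU: direction (-5/2, 0); meets LU at F = (-4/3, 1/3)
F = L + t·(U−L) with t = 2/3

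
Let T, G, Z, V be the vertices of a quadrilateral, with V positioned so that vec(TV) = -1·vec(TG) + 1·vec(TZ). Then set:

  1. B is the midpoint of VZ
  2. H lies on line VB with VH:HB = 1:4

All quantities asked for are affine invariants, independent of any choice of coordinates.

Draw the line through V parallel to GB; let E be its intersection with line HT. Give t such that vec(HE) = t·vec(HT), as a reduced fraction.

Choose coordinates T = (0, 0), G = (1, 0), Z = (0, 1), V = (-1, 1).
1. B is the midpoint of VZ ⇒ B = (-1/2, 1)
2. H lies on line VB with VH:HB = 1:4 ⇒ H = (-9/10, 1)
through V parallel to GB: direction (-3/2, 1); meets HT at E = (-3/4, 5/6)
E = H + t·(T−H) with t = 1/6

t = 1/6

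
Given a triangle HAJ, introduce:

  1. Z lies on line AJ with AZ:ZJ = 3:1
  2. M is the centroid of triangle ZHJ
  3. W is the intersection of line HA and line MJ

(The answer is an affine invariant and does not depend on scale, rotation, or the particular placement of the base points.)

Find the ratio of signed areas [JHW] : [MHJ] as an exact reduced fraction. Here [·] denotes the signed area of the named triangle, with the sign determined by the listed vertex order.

[JHW]:[MHJ] = -12/5

Work in coordinates with H = (0, 0), A = (1, 0), J = (0, 1).
1. Z lies on line AJ with AZ:ZJ = 3:1 ⇒ Z = (1/4, 3/4)
2. M is the centroid of triangle ZHJ ⇒ M = (1/12, 7/12)
3. W is the intersection of line HA and line MJ ⇒ W = (1/5, 0)
2·[JHW] = 1/5, 2·[MHJ] = -1/12
[JHW]:[MHJ] = 1/5:-1/12 = -12/5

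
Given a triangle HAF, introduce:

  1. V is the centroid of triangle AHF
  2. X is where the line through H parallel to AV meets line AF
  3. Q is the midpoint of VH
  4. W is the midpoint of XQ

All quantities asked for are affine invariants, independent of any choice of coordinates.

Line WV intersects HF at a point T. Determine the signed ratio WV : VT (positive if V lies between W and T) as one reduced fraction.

Choose coordinates H = (0, 0), A = (1, 0), F = (0, 1).
1. V is the centroid of triangle AHF ⇒ V = (1/3, 1/3)
2. X is where the line through H parallel to AV meets line AF ⇒ X = (2, -1)
3. Q is the midpoint of VH ⇒ Q = (1/6, 1/6)
4. W is the midpoint of XQ ⇒ W = (13/12, -5/12)
line WV meets HF at T = (0, 2/3)
V = W + t·(T−W) with t = 9/13, so WV:VT = 9/13:4/13

WV:VT = 9/4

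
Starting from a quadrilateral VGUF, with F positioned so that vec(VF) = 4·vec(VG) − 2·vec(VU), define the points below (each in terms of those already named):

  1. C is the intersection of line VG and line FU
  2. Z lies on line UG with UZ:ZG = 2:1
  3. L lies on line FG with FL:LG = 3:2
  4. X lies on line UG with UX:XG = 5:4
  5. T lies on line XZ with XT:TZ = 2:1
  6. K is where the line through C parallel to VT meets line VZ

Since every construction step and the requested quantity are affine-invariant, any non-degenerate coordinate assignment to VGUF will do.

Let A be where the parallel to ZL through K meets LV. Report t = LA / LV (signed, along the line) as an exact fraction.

Choose coordinates V = (0, 0), G = (1, 0), U = (0, 1), F = (4, -2).
1. C is the intersection of line VG and line FU ⇒ C = (4/3, 0)
2. Z lies on line UG with UZ:ZG = 2:1 ⇒ Z = (2/3, 1/3)
3. L lies on line FG with FL:LG = 3:2 ⇒ L = (11/5, -4/5)
4. X lies on line UG with UX:XG = 5:4 ⇒ X = (5/9, 4/9)
5. T lies on line XZ with XT:TZ = 2:1 ⇒ T = (17/27, 10/27)
6. K is where the line through C parallel to VT meets line VZ ⇒ K = (80/9, 40/9)
through K parallel to ZL: direction (23/15, -17/15); meets LV at A = (88/3, -32/3)
A = L + t·(V−L) with t = -37/3

t = -37/3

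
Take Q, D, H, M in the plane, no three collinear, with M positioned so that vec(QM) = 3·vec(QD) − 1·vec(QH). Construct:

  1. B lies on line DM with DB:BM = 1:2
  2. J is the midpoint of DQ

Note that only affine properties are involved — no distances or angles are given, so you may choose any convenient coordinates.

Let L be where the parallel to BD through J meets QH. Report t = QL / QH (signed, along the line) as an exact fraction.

Set Q = (0, 0), D = (1, 0), H = (0, 1), M = (3, -1); any affine frame gives the same invariant.
1. B lies on line DM with DB:BM = 1:2 ⇒ B = (5/3, -1/3)
2. J is the midpoint of DQ ⇒ J = (1/2, 0)
through J parallel to BD: direction (-2/3, 1/3); meets QH at L = (0, 1/4)
L = Q + t·(H−Q) with t = 1/4

t = 1/4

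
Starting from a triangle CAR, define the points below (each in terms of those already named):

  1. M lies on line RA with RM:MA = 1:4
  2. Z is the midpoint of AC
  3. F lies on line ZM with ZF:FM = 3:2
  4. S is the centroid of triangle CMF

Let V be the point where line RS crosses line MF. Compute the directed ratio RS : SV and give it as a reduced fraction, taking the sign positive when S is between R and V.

RS:SV = -1/4

Choose coordinates C = (0, 0), A = (1, 0), R = (0, 1).
1. M lies on line RA with RM:MA = 1:4 ⇒ M = (1/5, 4/5)
2. Z is the midpoint of AC ⇒ Z = (1/2, 0)
3. F lies on line ZM with ZF:FM = 3:2 ⇒ F = (8/25, 12/25)
4. S is the centroid of triangle CMF ⇒ S = (13/75, 32/75)
line RS meets MF at V = (-13/25, 68/25)
S = R + t·(V−R) with t = -1/3, so RS:SV = -1/3:4/3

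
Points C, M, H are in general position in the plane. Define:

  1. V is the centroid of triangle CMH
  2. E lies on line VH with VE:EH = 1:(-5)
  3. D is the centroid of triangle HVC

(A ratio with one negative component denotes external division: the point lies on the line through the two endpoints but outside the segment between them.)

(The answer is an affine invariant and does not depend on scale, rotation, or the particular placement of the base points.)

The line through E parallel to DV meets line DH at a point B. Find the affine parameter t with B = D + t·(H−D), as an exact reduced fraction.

t = -1/4

Choose coordinates C = (0, 0), M = (1, 0), H = (0, 1).
1. V is the centroid of triangle CMH ⇒ V = (1/3, 1/3)
2. E lies on line VH with VE:EH = 1:(-5) ⇒ E = (5/12, 1/6)
3. D is the centroid of triangle HVC ⇒ D = (1/9, 4/9)
through E parallel to DV: direction (2/9, -1/9); meets DH at B = (5/36, 11/36)
B = D + t·(H−D) with t = -1/4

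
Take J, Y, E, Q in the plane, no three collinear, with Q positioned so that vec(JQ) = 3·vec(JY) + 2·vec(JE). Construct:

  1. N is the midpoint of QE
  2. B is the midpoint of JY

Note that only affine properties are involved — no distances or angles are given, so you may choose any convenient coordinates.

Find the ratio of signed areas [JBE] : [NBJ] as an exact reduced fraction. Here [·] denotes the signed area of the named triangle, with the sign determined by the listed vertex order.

[JBE]:[NBJ] = -2/3

Set J = (0, 0), Y = (1, 0), E = (0, 1), Q = (3, 2); any affine frame gives the same invariant.
1. N is the midpoint of QE ⇒ N = (3/2, 3/2)
2. B is the midpoint of JY ⇒ B = (1/2, 0)
2·[JBE] = 1/2, 2·[NBJ] = -3/4
[JBE]:[NBJ] = 1/2:-3/4 = -2/3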